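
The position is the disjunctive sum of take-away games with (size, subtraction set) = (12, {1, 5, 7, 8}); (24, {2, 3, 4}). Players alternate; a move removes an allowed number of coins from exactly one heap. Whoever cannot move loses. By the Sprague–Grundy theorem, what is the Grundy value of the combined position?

2

Heap A, S = {1, 5, 7, 8}:
G(0) = 0
G(1) = mex{0} = 1
G(2) = mex{1} = 0
G(3) = mex{0} = 1
G(4) = mex{1} = 0
G(5) = mex{0,0} = 1
G(6) = mex{1,1} = 0
G(7) = mex{0,0,0} = 1
G(8) = mex{1,1,1,0} = 2
G(9) = mex{2,0,0,1} = 3
G(10) = mex{3,1,1,0} = 2
G(11) = mex{2,0,0,1} = 3
G(12) = mex{3,1,1,0} = 2
G_A(12) = 2.
Heap B, S = {2, 3, 4}:
n :  0  1  2  3  4  5  6  7  8  9 10 11 12 13 14 15 16 17 18 19 20 21 22 23 24
G :  0  0  1  1  2  2  0  0  1  1  2  2  0  0  1  1  2  2  0  0  1  1  2  2  0
G_B(24) = 0.
Combined Grundy value = 2 ⊕ 0 = 2.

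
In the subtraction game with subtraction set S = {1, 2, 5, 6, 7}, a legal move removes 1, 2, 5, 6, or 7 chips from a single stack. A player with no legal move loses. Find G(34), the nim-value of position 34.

1

G(0) = 0
G(1) = mex{0} = 1
G(2) = mex{1,0} = 2
G(3) = mex{2,1} = 0
G(4) = mex{0,2} = 1
G(5) = mex{1,0,0} = 2
G(6) = mex{2,1,1,0} = 3
G(7) = mex{3,2,2,1,0} = 4
G(8) = mex{4,3,0,2,1} = 5
G(9) = mex{5,4,1,0,2} = 3
G(10) = mex{3,5,2,1,0} = 4
G(11) = mex{4,3,3,2,1} = 0
G(12) = mex{0,4,4,3,2} = 1
G(13) = mex{1,0,5,4,3} = 2
G(14) = mex{2,1,3,5,4} = 0
G(15) = mex{0,2,4,3,5} = 1
G(16) = mex{1,0,0,4,3} = 2
G(17) = mex{2,1,1,0,4} = 3
G(18) = mex{3,2,2,1,0} = 4
G(19) = mex{4,3,0,2,1} = 5
G(20) = mex{5,4,1,0,2} = 3
G(21) = mex{3,5,2,1,0} = 4
G(22) = mex{4,3,3,2,1} = 0
G(23) = mex{0,4,4,3,2} = 1
G(24) = mex{1,0,5,4,3} = 2
G(25) = mex{2,1,3,5,4} = 0
G(26) = mex{0,2,4,3,5} = 1
G(27) = mex{1,0,0,4,3} = 2
G(28) = mex{2,1,1,0,4} = 3
G(29) = mex{3,2,2,1,0} = 4
G(30) = mex{4,3,0,2,1} = 5
G(31) = mex{5,4,1,0,2} = 3
G(32) = mex{3,5,2,1,0} = 4
G(33) = mex{4,3,3,2,1} = 0
G(34) = mex{0,4,4,3,2} = 1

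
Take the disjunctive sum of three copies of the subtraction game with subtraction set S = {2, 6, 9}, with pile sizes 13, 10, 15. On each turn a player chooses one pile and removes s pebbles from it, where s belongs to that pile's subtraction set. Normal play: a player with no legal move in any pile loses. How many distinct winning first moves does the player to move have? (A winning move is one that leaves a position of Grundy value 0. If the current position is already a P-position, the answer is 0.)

All piles use S = {2, 6, 9}:
n :  0  1  2  3  4  5  6  7  8  9 10 11 12 13 14 15
G :  0  0  1  1  0  0  1  1  0  2  1  3  0  2  1  0
Pile A: G(13) = 2.
Pile B: G(10) = 1.
Pile C: G(15) = 0.
Combined Grundy value = 2 ⊕ 1 ⊕ 0 = 3.
A winning move leaves total XOR = 0, i.e. changes one component's Grundy value g to g ⊕ X where X is the current total.
Pile A: need g' = 2⊕3 = 1. Options: 13−2→G=3, 13−6→G=1, 13−9→G=0. Hits: 1.
Pile B: need g' = 1⊕3 = 2. Options: 10−2→G=0, 10−6→G=0, 10−9→G=0. Hits: 0.
Pile C: need g' = 0⊕3 = 3. Options: 15−2→G=2, 15−6→G=2, 15−9→G=1. Hits: 0.

1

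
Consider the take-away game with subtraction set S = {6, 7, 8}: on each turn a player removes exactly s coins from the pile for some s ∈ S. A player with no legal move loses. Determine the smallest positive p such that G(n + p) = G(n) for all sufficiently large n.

14

n :  0  1  2  3  4  5  6  7  8  9 10 11 12 13 14 15 16 17 18 19 20 21 22 23 24 25 26 27 28 29
G :  0  0  0  0  0  0  1  1  1  1  1  1  2  2  0  0  0  0  0  0  1  1  1  1  1  1  2  2  0  0
G(n+14) = G(n) holds for n = 0,…,7 (a full window of length max(S) = 8), so the sequence is purely periodic with period 14.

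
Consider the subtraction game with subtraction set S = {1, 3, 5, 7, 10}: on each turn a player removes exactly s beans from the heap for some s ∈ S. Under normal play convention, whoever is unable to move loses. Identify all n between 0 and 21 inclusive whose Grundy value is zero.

G(0) = 0
G(1) = mex{0} = 1
G(2) = mex{1} = 0
G(3) = mex{0,0} = 1
G(4) = mex{1,1} = 0
G(5) = mex{0,0,0} = 1
G(6) = mex{1,1,1} = 0
G(7) = mex{0,0,0,0} = 1
G(8) = mex{1,1,1,1} = 0
G(9) = mex{0,0,0,0} = 1
G(10) = mex{1,1,1,1,0} = 2
G(11) = mex{2,0,0,0,1} = 3
G(12) = mex{3,1,1,1,0} = 2
G(13) = mex{2,2,0,0,1} = 3
G(14) = mex{3,3,1,1,0} = 2
G(15) = mex{2,2,2,0,1} = 3
G(16) = mex{3,3,3,1,0} = 2
G(17) = mex{2,2,2,2,1} = 0
G(18) = mex{0,3,3,3,0} = 1
G(19) = mex{1,2,2,2,1} = 0
G(20) = mex{0,0,3,3,2} = 1
G(21) = mex{1,1,2,2,3} = 0
P-positions are exactly the n with G(n) = 0.

0, 2, 4, 6, 8, 17, 19, 21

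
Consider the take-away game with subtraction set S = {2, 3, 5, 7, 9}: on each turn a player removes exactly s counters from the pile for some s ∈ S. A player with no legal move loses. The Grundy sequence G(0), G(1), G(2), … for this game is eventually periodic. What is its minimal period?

11

n :  0  1  2  3  4  5  6  7  8  9 10 11 12 13 14 15 16 17 18 19 20 21 22 23
G :  0  0  1  1  2  2  3  3  4  4  5  0  0  1  1  2  2  3  3  4  4  5  0  0
G(n+11) = G(n) holds for n = 0,…,8 (a full window of length max(S) = 9), so the sequence is purely periodic with period 11.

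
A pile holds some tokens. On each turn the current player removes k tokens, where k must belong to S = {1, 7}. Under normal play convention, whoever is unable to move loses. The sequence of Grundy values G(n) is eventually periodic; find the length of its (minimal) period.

2

n :  0  1  2  3  4  5  6  7  8  9 10 11 12 13 14
G :  0  1  0  1  0  1  0  1  0  1  0  1  0  1  0
G(n+2) = G(n) holds for n = 0,…,6 (a full window of length max(S) = 7), so the sequence is purely periodic with period 2.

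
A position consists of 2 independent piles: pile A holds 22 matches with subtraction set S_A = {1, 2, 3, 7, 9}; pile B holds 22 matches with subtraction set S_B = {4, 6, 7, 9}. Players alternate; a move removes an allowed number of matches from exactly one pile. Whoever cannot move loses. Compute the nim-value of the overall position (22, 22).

0

Pile A, S = {1, 2, 3, 7, 9}:
G(0) = 0
G(1) = mex{0} = 1
G(2) = mex{1,0} = 2
G(3) = mex{2,1,0} = 3
G(4) = mex{3,2,1} = 0
G(5) = mex{0,3,2} = 1
G(6) = mex{1,0,3} = 2
G(7) = mex{2,1,0,0} = 3
G(8) = mex{3,2,1,1} = 0
G(9) = mex{0,3,2,2,0} = 1
G(10) = mex{1,0,3,3,1} = 2
G(11) = mex{2,1,0,0,2} = 3
G(12) = mex{3,2,1,1,3} = 0
G(13) = mex{0,3,2,2,0} = 1
G(14) = mex{1,0,3,3,1} = 2
G(15) = mex{2,1,0,0,2} = 3
G(16) = mex{3,2,1,1,3} = 0
G(17) = mex{0,3,2,2,0} = 1
G(18) = mex{1,0,3,3,1} = 2
G(19) = mex{2,1,0,0,2} = 3
G(20) = mex{3,2,1,1,3} = 0
G(21) = mex{0,3,2,2,0} = 1
G(22) = mex{1,0,3,3,1} = 2
G_A(22) = 2.
Pile B, S = {4, 6, 7, 9}:
G(0) = 0
G(1) = mex{} = 0
G(2) = mex{} = 0
G(3) = mex{} = 0
G(4) = mex{0} = 1
G(5) = mex{0} = 1
G(6) = mex{0,0} = 1
G(7) = mex{0,0,0} = 1
G(8) = mex{1,0,0} = 2
G(9) = mex{1,0,0,0} = 2
G(10) = mex{1,1,0,0} = 2
G(11) = mex{1,1,1,0} = 2
G(12) = mex{2,1,1,0} = 3
G(13) = mex{2,1,1,1} = 0
G(14) = mex{2,2,1,1} = 0
G(15) = mex{2,2,2,1} = 0
G(16) = mex{3,2,2,1} = 0
G(17) = mex{0,2,2,2} = 1
G(18) = mex{0,3,2,2} = 1
G(19) = mex{0,0,3,2} = 1
G(20) = mex{0,0,0,2} = 1
G(21) = mex{1,0,0,3} = 2
G(22) = mex{1,0,0,0} = 2
G_B(22) = 2.
Combined Grundy value = 2 ⊕ 2 = 0.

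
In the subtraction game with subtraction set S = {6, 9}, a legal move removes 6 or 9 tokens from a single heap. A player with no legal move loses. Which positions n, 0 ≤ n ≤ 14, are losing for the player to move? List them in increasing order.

0, 1, 2, 3, 4, 5

G(0) = 0
G(1) = mex{} = 0
G(2) = mex{} = 0
G(3) = mex{} = 0
G(4) = mex{} = 0
G(5) = mex{} = 0
G(6) = mex{0} = 1
G(7) = mex{0} = 1
G(8) = mex{0} = 1
G(9) = mex{0,0} = 1
G(10) = mex{0,0} = 1
G(11) = mex{0,0} = 1
G(12) = mex{1,0} = 2
G(13) = mex{1,0} = 2
G(14) = mex{1,0} = 2
P-positions are exactly the n with G(n) = 0.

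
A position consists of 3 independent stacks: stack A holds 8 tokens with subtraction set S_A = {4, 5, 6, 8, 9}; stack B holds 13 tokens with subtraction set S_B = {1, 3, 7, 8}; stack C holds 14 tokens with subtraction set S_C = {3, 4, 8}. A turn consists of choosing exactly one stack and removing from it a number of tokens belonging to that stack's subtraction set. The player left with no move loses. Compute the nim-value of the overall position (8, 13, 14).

Stack A, S = {4, 5, 6, 8, 9}:
G(0) = 0
G(1) = mex{} = 0
G(2) = mex{} = 0
G(3) = mex{} = 0
G(4) = mex{0} = 1
G(5) = mex{0,0} = 1
G(6) = mex{0,0,0} = 1
G(7) = mex{0,0,0} = 1
G(8) = mex{1,0,0,0} = 2
G_A(8) = 2.
Stack B, S = {1, 3, 7, 8}:
n :  0  1  2  3  4  5  6  7  8  9 10 11 12 13
G :  0  1  0  1  0  1  0  1  2  3  2  3  2  3
G_B(13) = 3.
Stack C, S = {3, 4, 8}:
n :  0  1  2  3  4  5  6  7  8  9 10 11 12 13 14
G :  0  0  0  1  1  1  2  0  2  3  1  3  0  0  0
G_C(14) = 0.
Combined Grundy value = 2 ⊕ 3 ⊕ 0 = 1.

1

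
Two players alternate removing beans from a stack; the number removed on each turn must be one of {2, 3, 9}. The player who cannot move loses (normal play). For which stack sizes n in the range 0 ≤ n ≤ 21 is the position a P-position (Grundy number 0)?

0, 1, 5, 6, 11, 12, 16, 17

n :  0  1  2  3  4  5  6  7  8  9 10 11 12 13 14 15 16 17 18 19 20 21
G :  0  0  1  1  2  0  0  1  1  2  2  0  0  1  1  2  0  0  1  1  2  2
P-positions are exactly the n with G(n) = 0.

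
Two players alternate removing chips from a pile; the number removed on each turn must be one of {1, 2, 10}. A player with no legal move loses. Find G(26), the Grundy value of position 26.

2

n :  0  1  2  3  4  5  6  7  8  9 10 11 12 13 14 15 16 17 18 19 20 21 22 23 24 25 26
G :  0  1  2  0  1  2  0  1  2  0  1  2  0  1  2  0  1  2  0  1  2  0  1  2  0  1  2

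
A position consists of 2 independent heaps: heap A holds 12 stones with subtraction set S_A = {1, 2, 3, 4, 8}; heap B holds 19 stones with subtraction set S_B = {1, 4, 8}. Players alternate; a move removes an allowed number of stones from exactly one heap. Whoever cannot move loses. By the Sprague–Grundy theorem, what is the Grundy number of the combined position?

Heap A, S = {1, 2, 3, 4, 8}:
G(0) = 0
G(1) = mex{0} = 1
G(2) = mex{1,0} = 2
G(3) = mex{2,1,0} = 3
G(4) = mex{3,2,1,0} = 4
G(5) = mex{4,3,2,1} = 0
G(6) = mex{0,4,3,2} = 1
G(7) = mex{1,0,4,3} = 2
G(8) = mex{2,1,0,4,0} = 3
G(9) = mex{3,2,1,0,1} = 4
G(10) = mex{4,3,2,1,2} = 0
G(11) = mex{0,4,3,2,3} = 1
G(12) = mex{1,0,4,3,4} = 2
G_A(12) = 2.
Heap B, S = {1, 4, 8}:
n :  0  1  2  3  4  5  6  7  8  9 10 11 12 13 14 15 16 17 18 19
G :  0  1  0  1  2  0  1  0  1  2  3  2  0  1  0  1  2  0  1  0
G_B(19) = 0.
Combined Grundy value = 2 ⊕ 0 = 2.

2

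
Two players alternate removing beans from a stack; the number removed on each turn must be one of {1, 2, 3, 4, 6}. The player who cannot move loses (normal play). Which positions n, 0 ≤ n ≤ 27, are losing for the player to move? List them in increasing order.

G(0) = 0
G(1) = mex{0} = 1
G(2) = mex{1,0} = 2
G(3) = mex{2,1,0} = 3
G(4) = mex{3,2,1,0} = 4
G(5) = mex{4,3,2,1} = 0
G(6) = mex{0,4,3,2,0} = 1
G(7) = mex{1,0,4,3,1} = 2
G(8) = mex{2,1,0,4,2} = 3
G(9) = mex{3,2,1,0,3} = 4
G(10) = mex{4,3,2,1,4} = 0
G(11) = mex{0,4,3,2,0} = 1
G(12) = mex{1,0,4,3,1} = 2
G(13) = mex{2,1,0,4,2} = 3
G(14) = mex{3,2,1,0,3} = 4
G(15) = mex{4,3,2,1,4} = 0
G(16) = mex{0,4,3,2,0} = 1
G(17) = mex{1,0,4,3,1} = 2
G(18) = mex{2,1,0,4,2} = 3
G(19) = mex{3,2,1,0,3} = 4
G(20) = mex{4,3,2,1,4} = 0
G(21) = mex{0,4,3,2,0} = 1
G(22) = mex{1,0,4,3,1} = 2
G(23) = mex{2,1,0,4,2} = 3
G(24) = mex{3,2,1,0,3} = 4
G(25) = mex{4,3,2,1,4} = 0
G(26) = mex{0,4,3,2,0} = 1
G(27) = mex{1,0,4,3,1} = 2
P-positions are exactly the n with G(n) = 0.

0, 5, 10, 15, 20, 25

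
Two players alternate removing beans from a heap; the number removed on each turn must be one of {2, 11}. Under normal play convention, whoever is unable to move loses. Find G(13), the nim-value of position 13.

n :  0  1  2  3  4  5  6  7  8  9 10 11 12 13
G :  0  0  1  1  0  0  1  1  0  0  1  1  2  0

0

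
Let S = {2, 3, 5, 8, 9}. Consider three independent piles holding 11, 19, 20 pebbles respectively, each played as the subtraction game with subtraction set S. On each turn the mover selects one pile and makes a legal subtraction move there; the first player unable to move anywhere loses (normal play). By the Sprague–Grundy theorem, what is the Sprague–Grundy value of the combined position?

0

All piles use S = {2, 3, 5, 8, 9}:
n :  0  1  2  3  4  5  6  7  8  9 10 11 12 13 14 15 16 17 18 19 20
G :  0  0  1  1  2  2  3  0  4  1  3  0  4  1  5  2  2  0  0  1  1
Pile A: G(11) = 0.
Pile B: G(19) = 1.
Pile C: G(20) = 1.
Combined Grundy value = 0 ⊕ 1 ⊕ 1 = 0.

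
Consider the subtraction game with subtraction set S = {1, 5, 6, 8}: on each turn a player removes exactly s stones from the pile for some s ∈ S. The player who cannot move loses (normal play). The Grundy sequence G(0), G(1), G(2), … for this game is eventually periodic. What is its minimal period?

11

n :  0  1  2  3  4  5  6  7  8  9 10 11 12 13 14 15 16 17 18 19 20 21 22 23
G :  0  1  0  1  0  1  2  3  2  3  2  0  1  0  1  0  1  2  3  2  3  2  0  1
G(n+11) = G(n) holds for n = 0,…,7 (a full window of length max(S) = 8), so the sequence is purely periodic with period 11.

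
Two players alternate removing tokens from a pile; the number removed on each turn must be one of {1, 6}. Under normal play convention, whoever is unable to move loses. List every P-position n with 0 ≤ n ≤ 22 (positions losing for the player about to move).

0, 2, 4, 7, 9, 11, 14, 16, 18, 21

G(0) = 0
G(1) = mex{0} = 1
G(2) = mex{1} = 0
G(3) = mex{0} = 1
G(4) = mex{1} = 0
G(5) = mex{0} = 1
G(6) = mex{1,0} = 2
G(7) = mex{2,1} = 0
G(8) = mex{0,0} = 1
G(9) = mex{1,1} = 0
G(10) = mex{0,0} = 1
G(11) = mex{1,1} = 0
G(12) = mex{0,2} = 1
G(13) = mex{1,0} = 2
G(14) = mex{2,1} = 0
G(15) = mex{0,0} = 1
G(16) = mex{1,1} = 0
G(17) = mex{0,0} = 1
G(18) = mex{1,1} = 0
G(19) = mex{0,2} = 1
G(20) = mex{1,0} = 2
G(21) = mex{2,1} = 0
G(22) = mex{0,0} = 1
P-positions are exactly the n with G(n) = 0.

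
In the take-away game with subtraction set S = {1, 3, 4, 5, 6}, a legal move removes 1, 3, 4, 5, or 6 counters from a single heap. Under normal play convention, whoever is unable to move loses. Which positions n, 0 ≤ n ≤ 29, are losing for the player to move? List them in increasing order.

0, 2, 9, 11, 18, 20, 27, 29

G(0) = 0
G(1) = mex{0} = 1
G(2) = mex{1} = 0
G(3) = mex{0,0} = 1
G(4) = mex{1,1,0} = 2
G(5) = mex{2,0,1,0} = 3
G(6) = mex{3,1,0,1,0} = 2
G(7) = mex{2,2,1,0,1} = 3
G(8) = mex{3,3,2,1,0} = 4
G(9) = mex{4,2,3,2,1} = 0
G(10) = mex{0,3,2,3,2} = 1
G(11) = mex{1,4,3,2,3} = 0
G(12) = mex{0,0,4,3,2} = 1
G(13) = mex{1,1,0,4,3} = 2
G(14) = mex{2,0,1,0,4} = 3
G(15) = mex{3,1,0,1,0} = 2
G(16) = mex{2,2,1,0,1} = 3
G(17) = mex{3,3,2,1,0} = 4
G(18) = mex{4,2,3,2,1} = 0
G(19) = mex{0,3,2,3,2} = 1
G(20) = mex{1,4,3,2,3} = 0
G(21) = mex{0,0,4,3,2} = 1
G(22) = mex{1,1,0,4,3} = 2
G(23) = mex{2,0,1,0,4} = 3
G(24) = mex{3,1,0,1,0} = 2
G(25) = mex{2,2,1,0,1} = 3
G(26) = mex{3,3,2,1,0} = 4
G(27) = mex{4,2,3,2,1} = 0
G(28) = mex{0,3,2,3,2} = 1
G(29) = mex{1,4,3,2,3} = 0
P-positions are exactly the n with G(n) = 0.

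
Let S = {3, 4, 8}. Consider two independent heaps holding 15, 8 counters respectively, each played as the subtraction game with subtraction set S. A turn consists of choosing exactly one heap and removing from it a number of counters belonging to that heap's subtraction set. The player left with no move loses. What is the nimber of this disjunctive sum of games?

3

All heaps use S = {3, 4, 8}:
n :  0  1  2  3  4  5  6  7  8  9 10 11 12 13 14 15
G :  0  0  0  1  1  1  2  0  2  3  1  3  0  0  0  1
Heap A: G(15) = 1.
Heap B: G(8) = 2.
Combined Grundy value = 1 ⊕ 2 = 3.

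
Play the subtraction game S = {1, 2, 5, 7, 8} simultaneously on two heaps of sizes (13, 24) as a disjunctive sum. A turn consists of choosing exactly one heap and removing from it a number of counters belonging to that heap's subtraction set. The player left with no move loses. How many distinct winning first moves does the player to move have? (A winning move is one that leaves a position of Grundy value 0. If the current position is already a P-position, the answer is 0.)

All heaps use S = {1, 2, 5, 7, 8}:
n :  0  1  2  3  4  5  6  7  8  9 10 11 12 13 14 15 16 17 18 19 20 21 22 23 24
G :  0  1  2  0  1  2  0  1  2  0  1  2  0  1  2  0  1  2  0  1  2  0  1  2  0
Heap A: G(13) = 1.
Heap B: G(24) = 0.
Combined Grundy value = 1 ⊕ 0 = 1.
A winning move leaves total XOR = 0, i.e. changes one component's Grundy value g to g ⊕ X where X is the current total.
Heap A: need g' = 1⊕1 = 0. Options: 13−1→G=0, 13−2→G=2, 13−5→G=2, 13−7→G=0, 13−8→G=2. Hits: 2.
Heap B: need g' = 0⊕1 = 1. Options: 24−1→G=2, 24−2→G=1, 24−5→G=1, 24−7→G=2, 24−8→G=1. Hits: 3.

5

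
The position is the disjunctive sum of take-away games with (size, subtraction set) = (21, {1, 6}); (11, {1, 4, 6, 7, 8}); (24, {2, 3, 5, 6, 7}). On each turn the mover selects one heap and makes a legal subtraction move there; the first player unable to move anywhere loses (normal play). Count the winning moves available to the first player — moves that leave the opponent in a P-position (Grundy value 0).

Heap A, S = {1, 6}:
n :  0  1  2  3  4  5  6  7  8  9 10 11 12 13 14 15 16 17 18 19 20 21
G :  0  1  0  1  0  1  2  0  1  0  1  0  1  2  0  1  0  1  0  1  2  0
G_A(21) = 0.
Heap B, S = {1, 4, 6, 7, 8}:
G(0) = 0
G(1) = mex{0} = 1
G(2) = mex{1} = 0
G(3) = mex{0} = 1
G(4) = mex{1,0} = 2
G(5) = mex{2,1} = 0
G(6) = mex{0,0,0} = 1
G(7) = mex{1,1,1,0} = 2
G(8) = mex{2,2,0,1,0} = 3
G(9) = mex{3,0,1,0,1} = 2
G(10) = mex{2,1,2,1,0} = 3
G(11) = mex{3,2,0,2,1} = 4
G_B(11) = 4.
Heap C, S = {2, 3, 5, 6, 7}:
G(0) = 0
G(1) = mex{} = 0
G(2) = mex{0} = 1
G(3) = mex{0,0} = 1
G(4) = mex{1,0} = 2
G(5) = mex{1,1,0} = 2
G(6) = mex{2,1,0,0} = 3
G(7) = mex{2,2,1,0,0} = 3
G(8) = mex{3,2,1,1,0} = 4
G(9) = mex{3,3,2,1,1} = 0
G(10) = mex{4,3,2,2,1} = 0
G(11) = mex{0,4,3,2,2} = 1
G(12) = mex{0,0,3,3,2} = 1
G(13) = mex{1,0,4,3,3} = 2
G(14) = mex{1,1,0,4,3} = 2
G(15) = mex{2,1,0,0,4} = 3
G(16) = mex{2,2,1,0,0} = 3
G(17) = mex{3,2,1,1,0} = 4
G(18) = mex{3,3,2,1,1} = 0
G(19) = mex{4,3,2,2,1} = 0
G(20) = mex{0,4,3,2,2} = 1
G(21) = mex{0,0,3,3,2} = 1
G(22) = mex{1,0,4,3,3} = 2
G(23) = mex{1,1,0,4,3} = 2
G(24) = mex{2,1,0,0,4} = 3
G_C(24) = 3.
Combined Grundy value = 0 ⊕ 4 ⊕ 3 = 7.
A winning move leaves total XOR = 0, i.e. changes one component's Grundy value g to g ⊕ X where X is the current total.
Heap A: need g' = 0⊕7 = 7. Options: 21−1→G=2, 21−6→G=1. Hits: 0.
Heap B: need g' = 4⊕7 = 3. Options: 11−1→G=3, 11−4→G=2, 11−6→G=0, 11−7→G=2, 11−8→G=1. Hits: 1.
Heap C: need g' = 3⊕7 = 4. Options: 24−2→G=2, 24−3→G=1, 24−5→G=0, 24−6→G=0, 24−7→G=4. Hits: 1.

2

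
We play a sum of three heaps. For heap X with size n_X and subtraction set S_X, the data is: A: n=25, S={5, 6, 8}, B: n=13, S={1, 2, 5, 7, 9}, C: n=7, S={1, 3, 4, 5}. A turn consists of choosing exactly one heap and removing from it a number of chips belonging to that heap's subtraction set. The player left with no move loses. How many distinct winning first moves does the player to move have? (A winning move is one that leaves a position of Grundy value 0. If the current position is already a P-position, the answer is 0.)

1

Heap A, S = {5, 6, 8}:
G(0) = 0
G(1) = mex{} = 0
G(2) = mex{} = 0
G(3) = mex{} = 0
G(4) = mex{} = 0
G(5) = mex{0} = 1
G(6) = mex{0,0} = 1
G(7) = mex{0,0} = 1
G(8) = mex{0,0,0} = 1
G(9) = mex{0,0,0} = 1
G(10) = mex{1,0,0} = 2
G(11) = mex{1,1,0} = 2
G(12) = mex{1,1,0} = 2
G(13) = mex{1,1,1} = 0
G(14) = mex{1,1,1} = 0
G(15) = mex{2,1,1} = 0
G(16) = mex{2,2,1} = 0
G(17) = mex{2,2,1} = 0
G(18) = mex{0,2,2} = 1
G(19) = mex{0,0,2} = 1
G(20) = mex{0,0,2} = 1
G(21) = mex{0,0,0} = 1
G(22) = mex{0,0,0} = 1
G(23) = mex{1,0,0} = 2
G(24) = mex{1,1,0} = 2
G(25) = mex{1,1,0} = 2
G_A(25) = 2.
Heap B, S = {1, 2, 5, 7, 9}:
n :  0  1  2  3  4  5  6  7  8  9 10 11 12 13
G :  0  1  2  0  1  2  0  1  2  3  4  5  3  4
G_B(13) = 4.
Heap C, S = {1, 3, 4, 5}:
n : 0 1 2 3 4 5 6 7
G : 0 1 0 1 2 3 2 3
G_C(7) = 3.
Combined Grundy value = 2 ⊕ 4 ⊕ 3 = 5.
A winning move leaves total XOR = 0, i.e. changes one component's Grundy value g to g ⊕ X where X is the current total.
Heap A: need g' = 2⊕5 = 7. Options: 25−5→G=1, 25−6→G=1, 25−8→G=0. Hits: 0.
Heap B: need g' = 4⊕5 = 1. Options: 13−1→G=3, 13−2→G=5, 13−5→G=2, 13−7→G=0, 13−9→G=1. Hits: 1.
Heap C: need g' = 3⊕5 = 6. Options: 7−1→G=2, 7−3→G=2, 7−4→G=1, 7−5→G=0. Hits: 0.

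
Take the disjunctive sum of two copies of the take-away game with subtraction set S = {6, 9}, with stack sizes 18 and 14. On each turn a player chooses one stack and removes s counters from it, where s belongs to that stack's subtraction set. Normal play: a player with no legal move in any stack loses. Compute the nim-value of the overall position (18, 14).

All stacks use S = {6, 9}:
G(0) = 0
G(1) = mex{} = 0
G(2) = mex{} = 0
G(3) = mex{} = 0
G(4) = mex{} = 0
G(5) = mex{} = 0
G(6) = mex{0} = 1
G(7) = mex{0} = 1
G(8) = mex{0} = 1
G(9) = mex{0,0} = 1
G(10) = mex{0,0} = 1
G(11) = mex{0,0} = 1
G(12) = mex{1,0} = 2
G(13) = mex{1,0} = 2
G(14) = mex{1,0} = 2
G(15) = mex{1,1} = 0
G(16) = mex{1,1} = 0
G(17) = mex{1,1} = 0
G(18) = mex{2,1} = 0
Stack A: G(18) = 0.
Stack B: G(14) = 2.
Combined Grundy value = 0 ⊕ 2 = 2.

2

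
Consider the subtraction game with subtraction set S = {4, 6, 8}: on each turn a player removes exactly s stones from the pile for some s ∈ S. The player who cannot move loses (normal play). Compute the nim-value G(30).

1

G(0) = 0
G(1) = mex{} = 0
G(2) = mex{} = 0
G(3) = mex{} = 0
G(4) = mex{0} = 1
G(5) = mex{0} = 1
G(6) = mex{0,0} = 1
G(7) = mex{0,0} = 1
G(8) = mex{1,0,0} = 2
G(9) = mex{1,0,0} = 2
G(10) = mex{1,1,0} = 2
G(11) = mex{1,1,0} = 2
G(12) = mex{2,1,1} = 0
G(13) = mex{2,1,1} = 0
G(14) = mex{2,2,1} = 0
G(15) = mex{2,2,1} = 0
G(16) = mex{0,2,2} = 1
G(17) = mex{0,2,2} = 1
G(18) = mex{0,0,2} = 1
G(19) = mex{0,0,2} = 1
G(20) = mex{1,0,0} = 2
G(21) = mex{1,0,0} = 2
G(22) = mex{1,1,0} = 2
G(23) = mex{1,1,0} = 2
G(24) = mex{2,1,1} = 0
G(25) = mex{2,1,1} = 0
G(26) = mex{2,2,1} = 0
G(27) = mex{2,2,1} = 0
G(28) = mex{0,2,2} = 1
G(29) = mex{0,2,2} = 1
G(30) = mex{0,0,2} = 1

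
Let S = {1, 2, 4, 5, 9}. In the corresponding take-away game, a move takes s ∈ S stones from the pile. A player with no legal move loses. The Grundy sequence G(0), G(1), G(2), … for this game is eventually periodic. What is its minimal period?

n :  0  1  2  3  4  5  6  7  8  9 10 11 12 13 14 15 16 17 18 19 20 21 22 23 24 25 26 27
G :  0  1  2  0  1  2  0  1  2  3  4  5  3  0  1  2  0  1  2  0  1  2  3  4  5  3  0  1
G(n+13) = G(n) holds for n = 0,…,8 (a full window of length max(S) = 9), so the sequence is purely periodic with period 13.

13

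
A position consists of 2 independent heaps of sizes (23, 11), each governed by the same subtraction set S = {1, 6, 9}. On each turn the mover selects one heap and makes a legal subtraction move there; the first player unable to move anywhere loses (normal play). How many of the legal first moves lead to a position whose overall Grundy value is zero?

1

All heaps use S = {1, 6, 9}:
n :  0  1  2  3  4  5  6  7  8  9 10 11 12 13 14 15 16 17 18 19 20 21 22 23
G :  0  1  0  1  0  1  2  0  1  2  3  2  0  1  0  1  2  0  1  0  1  2  0  1
Heap A: G(23) = 1.
Heap B: G(11) = 2.
Combined Grundy value = 1 ⊕ 2 = 3.
A winning move leaves total XOR = 0, i.e. changes one component's Grundy value g to g ⊕ X where X is the current total.
Heap A: need g' = 1⊕3 = 2. Options: 23−1→G=0, 23−6→G=0, 23−9→G=0. Hits: 0.
Heap B: need g' = 2⊕3 = 1. Options: 11−1→G=3, 11−6→G=1, 11−9→G=0. Hits: 1.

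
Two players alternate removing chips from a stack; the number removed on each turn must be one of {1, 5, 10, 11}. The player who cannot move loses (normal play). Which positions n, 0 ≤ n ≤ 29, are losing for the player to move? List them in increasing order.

0, 2, 4, 6, 8, 20, 22, 24, 26, 28

n :  0  1  2  3  4  5  6  7  8  9 10 11 12 13 14 15 16 17 18 19 20 21 22 23 24 25 26 27 28 29
G :  0  1  0  1  0  1  0  1  0  1  2  3  2  3  2  3  2  3  2  3  0  1  0  1  0  1  0  1  0  1
P-positions are exactly the n with G(n) = 0.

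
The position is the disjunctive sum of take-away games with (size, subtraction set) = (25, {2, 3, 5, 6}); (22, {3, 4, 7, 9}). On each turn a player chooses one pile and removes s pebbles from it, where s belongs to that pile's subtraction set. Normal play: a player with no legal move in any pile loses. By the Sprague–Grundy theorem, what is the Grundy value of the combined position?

3

Pile A, S = {2, 3, 5, 6}:
n :  0  1  2  3  4  5  6  7  8  9 10 11 12 13 14 15 16 17 18 19 20 21 22 23 24 25
G :  0  0  1  1  2  2  3  3  0  0  1  1  2  2  3  3  0  0  1  1  2  2  3  3  0  0
G_A(25) = 0.
Pile B, S = {3, 4, 7, 9}:
n :  0  1  2  3  4  5  6  7  8  9 10 11 12 13 14 15 16 17 18 19 20 21 22
G :  0  0  0  1  1  1  2  2  2  3  3  3  0  0  0  1  1  1  2  2  2  3  3
G_B(22) = 3.
Combined Grundy value = 0 ⊕ 3 = 3.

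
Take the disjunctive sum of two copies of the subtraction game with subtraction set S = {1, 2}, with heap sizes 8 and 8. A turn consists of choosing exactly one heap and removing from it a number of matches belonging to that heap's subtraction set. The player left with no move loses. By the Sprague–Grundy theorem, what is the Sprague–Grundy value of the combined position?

All heaps use S = {1, 2}:
G(0) = 0
G(1) = mex{0} = 1
G(2) = mex{1,0} = 2
G(3) = mex{2,1} = 0
G(4) = mex{0,2} = 1
G(5) = mex{1,0} = 2
G(6) = mex{2,1} = 0
G(7) = mex{0,2} = 1
G(8) = mex{1,0} = 2
Heap A: G(8) = 2.
Heap B: G(8) = 2.
Combined Grundy value = 2 ⊕ 2 = 0.

0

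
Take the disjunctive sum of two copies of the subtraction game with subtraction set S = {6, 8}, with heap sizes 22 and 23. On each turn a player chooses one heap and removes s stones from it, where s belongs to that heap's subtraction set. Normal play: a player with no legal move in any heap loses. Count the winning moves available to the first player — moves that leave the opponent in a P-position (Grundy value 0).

0

All heaps use S = {6, 8}:
n :  0  1  2  3  4  5  6  7  8  9 10 11 12 13 14 15 16 17 18 19 20 21 22 23
G :  0  0  0  0  0  0  1  1  1  1  1  1  2  2  0  0  0  0  0  0  1  1  1  1
Heap A: G(22) = 1.
Heap B: G(23) = 1.
Combined Grundy value = 1 ⊕ 1 = 0.
A winning move leaves total XOR = 0, i.e. changes one component's Grundy value g to g ⊕ X where X is the current total.
Heap A: target g' = 1⊕0 = 1, but every legal move changes the Grundy value (mex property), so 0 moves.
Heap B: target g' = 1⊕0 = 1, but every legal move changes the Grundy value (mex property), so 0 moves.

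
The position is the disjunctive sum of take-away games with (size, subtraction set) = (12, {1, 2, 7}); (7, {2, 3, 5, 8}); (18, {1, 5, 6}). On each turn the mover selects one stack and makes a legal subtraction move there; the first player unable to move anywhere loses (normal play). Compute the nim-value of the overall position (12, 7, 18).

Stack A, S = {1, 2, 7}:
G(0) = 0
G(1) = mex{0} = 1
G(2) = mex{1,0} = 2
G(3) = mex{2,1} = 0
G(4) = mex{0,2} = 1
G(5) = mex{1,0} = 2
G(6) = mex{2,1} = 0
G(7) = mex{0,2,0} = 1
G(8) = mex{1,0,1} = 2
G(9) = mex{2,1,2} = 0
G(10) = mex{0,2,0} = 1
G(11) = mex{1,0,1} = 2
G(12) = mex{2,1,2} = 0
G_A(12) = 0.
Stack B, S = {2, 3, 5, 8}:
n : 0 1 2 3 4 5 6 7
G : 0 0 1 1 2 2 3 0
G_B(7) = 0.
Stack C, S = {1, 5, 6}:
G(0) = 0
G(1) = mex{0} = 1
G(2) = mex{1} = 0
G(3) = mex{0} = 1
G(4) = mex{1} = 0
G(5) = mex{0,0} = 1
G(6) = mex{1,1,0} = 2
G(7) = mex{2,0,1} = 3
G(8) = mex{3,1,0} = 2
G(9) = mex{2,0,1} = 3
G(10) = mex{3,1,0} = 2
G(11) = mex{2,2,1} = 0
G(12) = mex{0,3,2} = 1
G(13) = mex{1,2,3} = 0
G(14) = mex{0,3,2} = 1
G(15) = mex{1,2,3} = 0
G(16) = mex{0,0,2} = 1
G(17) = mex{1,1,0} = 2
G(18) = mex{2,0,1} = 3
G_C(18) = 3.
Combined Grundy value = 0 ⊕ 0 ⊕ 3 = 3.

3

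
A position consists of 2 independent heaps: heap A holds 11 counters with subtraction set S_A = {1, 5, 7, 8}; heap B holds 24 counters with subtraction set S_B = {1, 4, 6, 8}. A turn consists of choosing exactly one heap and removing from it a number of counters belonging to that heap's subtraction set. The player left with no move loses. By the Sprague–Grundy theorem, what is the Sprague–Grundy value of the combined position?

Heap A, S = {1, 5, 7, 8}:
n :  0  1  2  3  4  5  6  7  8  9 10 11
G :  0  1  0  1  0  1  0  1  2  3  2  3
G_A(11) = 3.
Heap B, S = {1, 4, 6, 8}:
G(0) = 0
G(1) = mex{0} = 1
G(2) = mex{1} = 0
G(3) = mex{0} = 1
G(4) = mex{1,0} = 2
G(5) = mex{2,1} = 0
G(6) = mex{0,0,0} = 1
G(7) = mex{1,1,1} = 0
G(8) = mex{0,2,0,0} = 1
G(9) = mex{1,0,1,1} = 2
G(10) = mex{2,1,2,0} = 3
G(11) = mex{3,0,0,1} = 2
G(12) = mex{2,1,1,2} = 0
G(13) = mex{0,2,0,0} = 1
G(14) = mex{1,3,1,1} = 0
G(15) = mex{0,2,2,0} = 1
G(16) = mex{1,0,3,1} = 2
G(17) = mex{2,1,2,2} = 0
G(18) = mex{0,0,0,3} = 1
G(19) = mex{1,1,1,2} = 0
G(20) = mex{0,2,0,0} = 1
G(21) = mex{1,0,1,1} = 2
G(22) = mex{2,1,2,0} = 3
G(23) = mex{3,0,0,1} = 2
G(24) = mex{2,1,1,2} = 0
G_B(24) = 0.
Combined Grundy value = 3 ⊕ 0 = 3.

3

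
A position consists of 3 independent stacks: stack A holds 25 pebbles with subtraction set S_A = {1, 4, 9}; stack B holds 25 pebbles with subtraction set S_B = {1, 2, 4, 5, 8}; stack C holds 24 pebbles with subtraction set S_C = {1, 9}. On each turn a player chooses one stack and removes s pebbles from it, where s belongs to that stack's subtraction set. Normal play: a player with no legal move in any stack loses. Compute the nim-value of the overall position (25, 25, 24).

1

Stack A, S = {1, 4, 9}:
n :  0  1  2  3  4  5  6  7  8  9 10 11 12 13 14 15 16 17 18 19 20 21 22 23 24 25
G :  0  1  0  1  2  0  1  0  1  2  0  1  0  1  2  0  1  0  1  2  0  1  0  1  2  0
G_A(25) = 0.
Stack B, S = {1, 2, 4, 5, 8}:
G(0) = 0
G(1) = mex{0} = 1
G(2) = mex{1,0} = 2
G(3) = mex{2,1} = 0
G(4) = mex{0,2,0} = 1
G(5) = mex{1,0,1,0} = 2
G(6) = mex{2,1,2,1} = 0
G(7) = mex{0,2,0,2} = 1
G(8) = mex{1,0,1,0,0} = 2
G(9) = mex{2,1,2,1,1} = 0
G(10) = mex{0,2,0,2,2} = 1
G(11) = mex{1,0,1,0,0} = 2
G(12) = mex{2,1,2,1,1} = 0
G(13) = mex{0,2,0,2,2} = 1
G(14) = mex{1,0,1,0,0} = 2
G(15) = mex{2,1,2,1,1} = 0
G(16) = mex{0,2,0,2,2} = 1
G(17) = mex{1,0,1,0,0} = 2
G(18) = mex{2,1,2,1,1} = 0
G(19) = mex{0,2,0,2,2} = 1
G(20) = mex{1,0,1,0,0} = 2
G(21) = mex{2,1,2,1,1} = 0
G(22) = mex{0,2,0,2,2} = 1
G(23) = mex{1,0,1,0,0} = 2
G(24) = mex{2,1,2,1,1} = 0
G(25) = mex{0,2,0,2,2} = 1
G_B(25) = 1.
Stack C, S = {1, 9}:
G(0) = 0
G(1) = mex{0} = 1
G(2) = mex{1} = 0
G(3) = mex{0} = 1
G(4) = mex{1} = 0
G(5) = mex{0} = 1
G(6) = mex{1} = 0
G(7) = mex{0} = 1
G(8) = mex{1} = 0
G(9) = mex{0,0} = 1
G(10) = mex{1,1} = 0
G(11) = mex{0,0} = 1
G(12) = mex{1,1} = 0
G(13) = mex{0,0} = 1
G(14) = mex{1,1} = 0
G(15) = mex{0,0} = 1
G(16) = mex{1,1} = 0
G(17) = mex{0,0} = 1
G(18) = mex{1,1} = 0
G(19) = mex{0,0} = 1
G(20) = mex{1,1} = 0
G(21) = mex{0,0} = 1
G(22) = mex{1,1} = 0
G(23) = mex{0,0} = 1
G(24) = mex{1,1} = 0
G_C(24) = 0.
Combined Grundy value = 0 ⊕ 1 ⊕ 0 = 1.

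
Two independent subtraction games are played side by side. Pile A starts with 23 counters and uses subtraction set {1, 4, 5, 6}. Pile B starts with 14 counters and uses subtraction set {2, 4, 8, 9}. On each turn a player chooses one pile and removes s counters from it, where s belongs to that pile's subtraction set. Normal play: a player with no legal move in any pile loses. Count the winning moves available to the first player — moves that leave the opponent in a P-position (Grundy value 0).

Pile A, S = {1, 4, 5, 6}:
n :  0  1  2  3  4  5  6  7  8  9 10 11 12 13 14 15 16 17 18 19 20 21 22 23
G :  0  1  0  1  2  3  2  3  4  0  1  0  1  2  3  2  3  4  0  1  0  1  2  3
G_A(23) = 3.
Pile B, S = {2, 4, 8, 9}:
n :  0  1  2  3  4  5  6  7  8  9 10 11 12 13 14
G :  0  0  1  1  2  2  0  0  1  1  2  2  0  0  1
G_B(14) = 1.
Combined Grundy value = 3 ⊕ 1 = 2.
A winning move leaves total XOR = 0, i.e. changes one component's Grundy value g to g ⊕ X where X is the current total.
Pile A: need g' = 3⊕2 = 1. Options: 23−1→G=2, 23−4→G=1, 23−5→G=0, 23−6→G=4. Hits: 1.
Pile B: need g' = 1⊕2 = 3. Options: 14−2→G=0, 14−4→G=2, 14−8→G=0, 14−9→G=2. Hits: 0.

1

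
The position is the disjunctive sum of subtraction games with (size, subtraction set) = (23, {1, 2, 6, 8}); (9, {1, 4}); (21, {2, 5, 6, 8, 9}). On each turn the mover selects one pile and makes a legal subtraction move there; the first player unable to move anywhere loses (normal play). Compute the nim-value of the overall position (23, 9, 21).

Pile A, S = {1, 2, 6, 8}:
G(0) = 0
G(1) = mex{0} = 1
G(2) = mex{1,0} = 2
G(3) = mex{2,1} = 0
G(4) = mex{0,2} = 1
G(5) = mex{1,0} = 2
G(6) = mex{2,1,0} = 3
G(7) = mex{3,2,1} = 0
G(8) = mex{0,3,2,0} = 1
G(9) = mex{1,0,0,1} = 2
G(10) = mex{2,1,1,2} = 0
G(11) = mex{0,2,2,0} = 1
G(12) = mex{1,0,3,1} = 2
G(13) = mex{2,1,0,2} = 3
G(14) = mex{3,2,1,3} = 0
G(15) = mex{0,3,2,0} = 1
G(16) = mex{1,0,0,1} = 2
G(17) = mex{2,1,1,2} = 0
G(18) = mex{0,2,2,0} = 1
G(19) = mex{1,0,3,1} = 2
G(20) = mex{2,1,0,2} = 3
G(21) = mex{3,2,1,3} = 0
G(22) = mex{0,3,2,0} = 1
G(23) = mex{1,0,0,1} = 2
G_A(23) = 2.
Pile B, S = {1, 4}:
n : 0 1 2 3 4 5 6 7 8 9
G : 0 1 0 1 2 0 1 0 1 2
G_B(9) = 2.
Pile C, S = {2, 5, 6, 8, 9}:
G(0) = 0
G(1) = mex{} = 0
G(2) = mex{0} = 1
G(3) = mex{0} = 1
G(4) = mex{1} = 0
G(5) = mex{1,0} = 2
G(6) = mex{0,0,0} = 1
G(7) = mex{2,1,0} = 3
G(8) = mex{1,1,1,0} = 2
G(9) = mex{3,0,1,0,0} = 2
G(10) = mex{2,2,0,1,0} = 3
G(11) = mex{2,1,2,1,1} = 0
G(12) = mex{3,3,1,0,1} = 2
G(13) = mex{0,2,3,2,0} = 1
G(14) = mex{2,2,2,1,2} = 0
G(15) = mex{1,3,2,3,1} = 0
G(16) = mex{0,0,3,2,3} = 1
G(17) = mex{0,2,0,2,2} = 1
G(18) = mex{1,1,2,3,2} = 0
G(19) = mex{1,0,1,0,3} = 2
G(20) = mex{0,0,0,2,0} = 1
G(21) = mex{2,1,0,1,2} = 3
G_C(21) = 3.
Combined Grundy value = 2 ⊕ 2 ⊕ 3 = 3.

3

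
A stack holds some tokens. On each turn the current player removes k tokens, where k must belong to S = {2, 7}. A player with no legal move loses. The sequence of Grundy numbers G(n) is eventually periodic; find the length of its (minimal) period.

9

G(0) = 0
G(1) = mex{} = 0
G(2) = mex{0} = 1
G(3) = mex{0} = 1
G(4) = mex{1} = 0
G(5) = mex{1} = 0
G(6) = mex{0} = 1
G(7) = mex{0,0} = 1
G(8) = mex{1,0} = 2
G(9) = mex{1,1} = 0
G(10) = mex{2,1} = 0
G(11) = mex{0,0} = 1
G(12) = mex{0,0} = 1
G(13) = mex{1,1} = 0
G(14) = mex{1,1} = 0
G(15) = mex{0,2} = 1
G(16) = mex{0,0} = 1
G(17) = mex{1,0} = 2
G(18) = mex{1,1} = 0
G(19) = mex{2,1} = 0
G(n+9) = G(n) holds for n = 0,…,6 (a full window of length max(S) = 7), so the sequence is purely periodic with period 9.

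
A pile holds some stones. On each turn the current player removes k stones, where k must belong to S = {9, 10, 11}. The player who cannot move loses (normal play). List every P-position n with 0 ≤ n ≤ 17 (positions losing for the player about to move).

0, 1, 2, 3, 4, 5, 6, 7, 8

G(0) = 0
G(1) = mex{} = 0
G(2) = mex{} = 0
G(3) = mex{} = 0
G(4) = mex{} = 0
G(5) = mex{} = 0
G(6) = mex{} = 0
G(7) = mex{} = 0
G(8) = mex{} = 0
G(9) = mex{0} = 1
G(10) = mex{0,0} = 1
G(11) = mex{0,0,0} = 1
G(12) = mex{0,0,0} = 1
G(13) = mex{0,0,0} = 1
G(14) = mex{0,0,0} = 1
G(15) = mex{0,0,0} = 1
G(16) = mex{0,0,0} = 1
G(17) = mex{0,0,0} = 1
P-positions are exactly the n with G(n) = 0.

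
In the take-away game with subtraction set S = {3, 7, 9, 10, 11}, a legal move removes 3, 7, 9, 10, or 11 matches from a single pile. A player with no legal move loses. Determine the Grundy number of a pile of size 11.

G(0) = 0
G(1) = mex{} = 0
G(2) = mex{} = 0
G(3) = mex{0} = 1
G(4) = mex{0} = 1
G(5) = mex{0} = 1
G(6) = mex{1} = 0
G(7) = mex{1,0} = 2
G(8) = mex{1,0} = 2
G(9) = mex{0,0,0} = 1
G(10) = mex{2,1,0,0} = 3
G(11) = mex{2,1,0,0,0} = 3

3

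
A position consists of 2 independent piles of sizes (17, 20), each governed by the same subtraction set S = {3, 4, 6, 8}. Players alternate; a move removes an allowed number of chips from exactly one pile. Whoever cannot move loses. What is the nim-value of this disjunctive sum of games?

1

All piles use S = {3, 4, 6, 8}:
G(0) = 0
G(1) = mex{} = 0
G(2) = mex{} = 0
G(3) = mex{0} = 1
G(4) = mex{0,0} = 1
G(5) = mex{0,0} = 1
G(6) = mex{1,0,0} = 2
G(7) = mex{1,1,0} = 2
G(8) = mex{1,1,0,0} = 2
G(9) = mex{2,1,1,0} = 3
G(10) = mex{2,2,1,0} = 3
G(11) = mex{2,2,1,1} = 0
G(12) = mex{3,2,2,1} = 0
G(13) = mex{3,3,2,1} = 0
G(14) = mex{0,3,2,2} = 1
G(15) = mex{0,0,3,2} = 1
G(16) = mex{0,0,3,2} = 1
G(17) = mex{1,0,0,3} = 2
G(18) = mex{1,1,0,3} = 2
G(19) = mex{1,1,0,0} = 2
G(20) = mex{2,1,1,0} = 3
Pile A: G(17) = 2.
Pile B: G(20) = 3.
Combined Grundy value = 2 ⊕ 3 = 1.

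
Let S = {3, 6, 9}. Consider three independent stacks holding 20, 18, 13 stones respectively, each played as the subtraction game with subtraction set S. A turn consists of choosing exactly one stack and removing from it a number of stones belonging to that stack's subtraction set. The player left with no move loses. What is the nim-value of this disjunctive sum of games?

All stacks use S = {3, 6, 9}:
G(0) = 0
G(1) = mex{} = 0
G(2) = mex{} = 0
G(3) = mex{0} = 1
G(4) = mex{0} = 1
G(5) = mex{0} = 1
G(6) = mex{1,0} = 2
G(7) = mex{1,0} = 2
G(8) = mex{1,0} = 2
G(9) = mex{2,1,0} = 3
G(10) = mex{2,1,0} = 3
G(11) = mex{2,1,0} = 3
G(12) = mex{3,2,1} = 0
G(13) = mex{3,2,1} = 0
G(14) = mex{3,2,1} = 0
G(15) = mex{0,3,2} = 1
G(16) = mex{0,3,2} = 1
G(17) = mex{0,3,2} = 1
G(18) = mex{1,0,3} = 2
G(19) = mex{1,0,3} = 2
G(20) = mex{1,0,3} = 2
Stack A: G(20) = 2.
Stack B: G(18) = 2.
Stack C: G(13) = 0.
Combined Grundy value = 2 ⊕ 2 ⊕ 0 = 0.

0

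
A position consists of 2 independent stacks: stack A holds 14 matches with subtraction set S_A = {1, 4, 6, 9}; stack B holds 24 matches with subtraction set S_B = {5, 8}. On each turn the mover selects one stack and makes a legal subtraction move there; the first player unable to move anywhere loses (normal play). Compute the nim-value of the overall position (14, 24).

Stack A, S = {1, 4, 6, 9}:
G(0) = 0
G(1) = mex{0} = 1
G(2) = mex{1} = 0
G(3) = mex{0} = 1
G(4) = mex{1,0} = 2
G(5) = mex{2,1} = 0
G(6) = mex{0,0,0} = 1
G(7) = mex{1,1,1} = 0
G(8) = mex{0,2,0} = 1
G(9) = mex{1,0,1,0} = 2
G(10) = mex{2,1,2,1} = 0
G(11) = mex{0,0,0,0} = 1
G(12) = mex{1,1,1,1} = 0
G(13) = mex{0,2,0,2} = 1
G(14) = mex{1,0,1,0} = 2
G_A(14) = 2.
Stack B, S = {5, 8}:
G(0) = 0
G(1) = mex{} = 0
G(2) = mex{} = 0
G(3) = mex{} = 0
G(4) = mex{} = 0
G(5) = mex{0} = 1
G(6) = mex{0} = 1
G(7) = mex{0} = 1
G(8) = mex{0,0} = 1
G(9) = mex{0,0} = 1
G(10) = mex{1,0} = 2
G(11) = mex{1,0} = 2
G(12) = mex{1,0} = 2
G(13) = mex{1,1} = 0
G(14) = mex{1,1} = 0
G(15) = mex{2,1} = 0
G(16) = mex{2,1} = 0
G(17) = mex{2,1} = 0
G(18) = mex{0,2} = 1
G(19) = mex{0,2} = 1
G(20) = mex{0,2} = 1
G(21) = mex{0,0} = 1
G(22) = mex{0,0} = 1
G(23) = mex{1,0} = 2
G(24) = mex{1,0} = 2
G_B(24) = 2.
Combined Grundy value = 2 ⊕ 2 = 0.

0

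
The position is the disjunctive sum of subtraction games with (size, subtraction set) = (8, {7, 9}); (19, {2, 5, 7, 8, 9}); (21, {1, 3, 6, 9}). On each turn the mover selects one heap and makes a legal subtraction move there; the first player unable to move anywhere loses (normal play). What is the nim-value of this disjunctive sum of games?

Heap A, S = {7, 9}:
n : 0 1 2 3 4 5 6 7 8
G : 0 0 0 0 0 0 0 1 1
G_A(8) = 1.
Heap B, S = {2, 5, 7, 8, 9}:
G(0) = 0
G(1) = mex{} = 0
G(2) = mex{0} = 1
G(3) = mex{0} = 1
G(4) = mex{1} = 0
G(5) = mex{1,0} = 2
G(6) = mex{0,0} = 1
G(7) = mex{2,1,0} = 3
G(8) = mex{1,1,0,0} = 2
G(9) = mex{3,0,1,0,0} = 2
G(10) = mex{2,2,1,1,0} = 3
G(11) = mex{2,1,0,1,1} = 3
G(12) = mex{3,3,2,0,1} = 4
G(13) = mex{3,2,1,2,0} = 4
G(14) = mex{4,2,3,1,2} = 0
G(15) = mex{4,3,2,3,1} = 0
G(16) = mex{0,3,2,2,3} = 1
G(17) = mex{0,4,3,2,2} = 1
G(18) = mex{1,4,3,3,2} = 0
G(19) = mex{1,0,4,3,3} = 2
G_B(19) = 2.
Heap C, S = {1, 3, 6, 9}:
n :  0  1  2  3  4  5  6  7  8  9 10 11 12 13 14 15 16 17 18 19 20 21
G :  0  1  0  1  0  1  2  3  2  3  2  3  0  1  0  1  0  1  2  3  2  3
G_C(21) = 3.
Combined Grundy value = 1 ⊕ 2 ⊕ 3 = 0.

0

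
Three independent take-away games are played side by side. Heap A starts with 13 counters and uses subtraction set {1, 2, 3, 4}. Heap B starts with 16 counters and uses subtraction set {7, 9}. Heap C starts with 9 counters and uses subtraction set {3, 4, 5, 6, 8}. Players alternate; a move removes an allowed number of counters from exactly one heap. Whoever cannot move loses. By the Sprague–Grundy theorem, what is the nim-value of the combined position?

0

Heap A, S = {1, 2, 3, 4}:
G(0) = 0
G(1) = mex{0} = 1
G(2) = mex{1,0} = 2
G(3) = mex{2,1,0} = 3
G(4) = mex{3,2,1,0} = 4
G(5) = mex{4,3,2,1} = 0
G(6) = mex{0,4,3,2} = 1
G(7) = mex{1,0,4,3} = 2
G(8) = mex{2,1,0,4} = 3
G(9) = mex{3,2,1,0} = 4
G(10) = mex{4,3,2,1} = 0
G(11) = mex{0,4,3,2} = 1
G(12) = mex{1,0,4,3} = 2
G(13) = mex{2,1,0,4} = 3
G_A(13) = 3.
Heap B, S = {7, 9}:
n :  0  1  2  3  4  5  6  7  8  9 10 11 12 13 14 15 16
G :  0  0  0  0  0  0  0  1  1  1  1  1  1  1  2  2  0
G_B(16) = 0.
Heap C, S = {3, 4, 5, 6, 8}:
n : 0 1 2 3 4 5 6 7 8 9
G : 0 0 0 1 1 1 2 2 2 3
G_C(9) = 3.
Combined Grundy value = 3 ⊕ 0 ⊕ 3 = 0.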